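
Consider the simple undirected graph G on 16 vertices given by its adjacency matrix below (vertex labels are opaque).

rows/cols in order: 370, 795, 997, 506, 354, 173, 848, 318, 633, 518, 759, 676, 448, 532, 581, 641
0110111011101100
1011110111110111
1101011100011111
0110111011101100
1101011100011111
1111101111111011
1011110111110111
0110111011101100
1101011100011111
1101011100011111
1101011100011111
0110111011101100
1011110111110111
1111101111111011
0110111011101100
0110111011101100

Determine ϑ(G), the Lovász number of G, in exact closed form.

6

Vertex 848 has 13 neighbors: 370, 997, 506, 354, 173, 318, 633, 518, 759, 676, 532, 581, 641.
Vertex 997 has 11 neighbors: 370, 795, 506, 173, 848, 318, 676, 448, 532, 581, 641.
deg(532) = 14; N(532) = {370, 795, 997, 506, 354, 848, 318, 633, 518, 759, 676, 448, 581, 641}.
deg(354) = 11; N(354) = {370, 795, 506, 173, 848, 318, 676, 448, 532, 581, 641}.
G = K_{6,5,3,2}: α = 6 = χ(Ḡ), so ϑ = 6.
≈ 6.0000000 (to 7 d.p.).
Check 6 ≤ 6 ≤ 6: collapsed.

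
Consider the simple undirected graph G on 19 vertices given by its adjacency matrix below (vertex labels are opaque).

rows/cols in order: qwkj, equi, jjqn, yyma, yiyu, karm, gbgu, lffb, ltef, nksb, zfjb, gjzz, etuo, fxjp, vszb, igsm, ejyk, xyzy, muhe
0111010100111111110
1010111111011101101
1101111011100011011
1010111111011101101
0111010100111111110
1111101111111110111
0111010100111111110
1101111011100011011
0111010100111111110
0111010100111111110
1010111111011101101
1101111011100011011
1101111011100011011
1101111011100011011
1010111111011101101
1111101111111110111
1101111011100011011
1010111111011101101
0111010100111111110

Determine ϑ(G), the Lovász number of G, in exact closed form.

Vertex igsm has 17 neighbors: qwkj, equi, jjqn, yyma, yiyu, gbgu, lffb, ltef, nksb, zfjb, gjzz, etuo, fxjp, vszb, ejyk, xyzy, muhe.
Vertex xyzy has 14 neighbors: qwkj, jjqn, yiyu, karm, gbgu, lffb, ltef, nksb, gjzz, etuo, fxjp, igsm, ejyk, muhe.
Vertex vszb has 14 neighbors: qwkj, jjqn, yiyu, karm, gbgu, lffb, ltef, nksb, gjzz, etuo, fxjp, igsm, ejyk, muhe.
deg(nksb) = 13; N(nksb) = {equi, jjqn, yyma, karm, lffb, zfjb, gjzz, etuo, fxjp, vszb, igsm, ejyk, xyzy}.
G = K_{6,6,5,2}: α = 6 = χ(Ḡ), so ϑ = 6.
≈ 6.00000000 (to 8 d.p.).
α=6, χ(Ḡ)=6; ϑ=6 lies between (collapsed).

6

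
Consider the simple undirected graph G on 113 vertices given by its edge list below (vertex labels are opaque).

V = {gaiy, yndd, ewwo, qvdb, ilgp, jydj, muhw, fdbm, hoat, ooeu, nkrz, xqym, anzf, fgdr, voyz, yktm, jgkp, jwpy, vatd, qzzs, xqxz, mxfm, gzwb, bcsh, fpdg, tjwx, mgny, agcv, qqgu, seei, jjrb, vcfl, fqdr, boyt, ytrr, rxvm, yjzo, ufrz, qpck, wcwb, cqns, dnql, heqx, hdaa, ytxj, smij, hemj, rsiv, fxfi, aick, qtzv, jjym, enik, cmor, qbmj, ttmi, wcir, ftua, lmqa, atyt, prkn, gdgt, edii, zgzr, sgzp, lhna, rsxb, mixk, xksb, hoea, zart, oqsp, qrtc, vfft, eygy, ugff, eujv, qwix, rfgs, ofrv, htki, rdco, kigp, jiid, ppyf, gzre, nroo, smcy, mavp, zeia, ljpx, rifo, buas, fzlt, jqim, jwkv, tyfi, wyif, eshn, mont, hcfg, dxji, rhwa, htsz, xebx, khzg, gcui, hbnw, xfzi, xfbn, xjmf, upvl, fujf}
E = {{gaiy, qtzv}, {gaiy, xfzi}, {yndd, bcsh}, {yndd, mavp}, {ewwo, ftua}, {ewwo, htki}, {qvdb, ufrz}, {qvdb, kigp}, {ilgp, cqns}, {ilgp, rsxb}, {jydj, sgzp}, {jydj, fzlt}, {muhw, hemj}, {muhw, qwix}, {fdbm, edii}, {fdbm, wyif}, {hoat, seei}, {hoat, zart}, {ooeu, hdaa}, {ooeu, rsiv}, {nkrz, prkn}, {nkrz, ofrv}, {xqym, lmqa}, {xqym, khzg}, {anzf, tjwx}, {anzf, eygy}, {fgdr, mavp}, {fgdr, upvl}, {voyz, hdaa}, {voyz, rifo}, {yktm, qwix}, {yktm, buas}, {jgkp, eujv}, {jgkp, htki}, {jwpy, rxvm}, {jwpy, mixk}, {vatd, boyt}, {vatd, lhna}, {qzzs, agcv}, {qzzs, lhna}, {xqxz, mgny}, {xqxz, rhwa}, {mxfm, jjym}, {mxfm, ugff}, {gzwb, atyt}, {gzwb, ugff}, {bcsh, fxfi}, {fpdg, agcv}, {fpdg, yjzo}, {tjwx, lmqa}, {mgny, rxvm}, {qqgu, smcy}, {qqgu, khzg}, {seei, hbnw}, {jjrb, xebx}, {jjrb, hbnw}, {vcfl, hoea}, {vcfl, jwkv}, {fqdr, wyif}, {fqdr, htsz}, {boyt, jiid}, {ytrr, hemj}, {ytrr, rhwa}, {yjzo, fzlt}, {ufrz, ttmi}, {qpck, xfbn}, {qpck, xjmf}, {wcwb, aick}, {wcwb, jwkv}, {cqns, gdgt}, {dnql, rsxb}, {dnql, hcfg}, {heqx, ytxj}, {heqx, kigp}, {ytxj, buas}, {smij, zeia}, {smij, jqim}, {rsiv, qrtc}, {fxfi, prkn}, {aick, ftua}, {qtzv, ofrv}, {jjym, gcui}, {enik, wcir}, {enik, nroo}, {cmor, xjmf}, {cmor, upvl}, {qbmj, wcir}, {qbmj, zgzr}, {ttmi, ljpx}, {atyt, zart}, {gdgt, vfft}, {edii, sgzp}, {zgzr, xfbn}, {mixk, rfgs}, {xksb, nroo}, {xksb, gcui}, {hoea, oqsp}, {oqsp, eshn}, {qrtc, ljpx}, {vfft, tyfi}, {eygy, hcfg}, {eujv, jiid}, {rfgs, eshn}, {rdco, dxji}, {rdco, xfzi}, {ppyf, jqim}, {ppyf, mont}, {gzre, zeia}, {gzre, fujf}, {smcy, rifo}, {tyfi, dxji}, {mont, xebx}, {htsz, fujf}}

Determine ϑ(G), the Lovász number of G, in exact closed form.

Vertex mavp has 2 neighbors: yndd, fgdr.
N(gcui) = {jjym, xksb}, |N(gcui)| = 2.
deg(dnql) = 2; N(dnql) = {rsxb, hcfg}.
deg(xqxz) = 2; N(xqxz) = {mgny, rhwa}.
2-regular, N=113; connected 2-regular on 113 ⇒ C_{113}.
The 57 distinct eigenvalues: [2.0, 1.99691, 1.98765, 1.97224, 1.95074, 1.9232, 1.88973, 1.85041, 1.80537, 1.75475, 1.69871, 1.63742, 1.57106, 1.49985, 1.42401, 1.34376, 1.25936, 1.17107, 1.07915, 0.98391, 0.88562, 0.78459, 0.68114, 0.57558, 0.46824, 0.35946, 0.24956, 0.1389, 0.0278, -0.08338, -0.1943, -0.30463, -0.41401, -0.52211, -0.6286, -0.73315, -0.83543, -0.93512, -1.03193, -1.12555, -1.21568, -1.30206, -1.38442, -1.4625, -1.53605, -1.60486, -1.66871, -1.7274, -1.78075, -1.8286, -1.87079, -1.9072, -1.93772, -1.96225, -1.98071, -1.99305, -1.99923].
−113·(-2*cos(pi/113)) / ((2)−(-2*cos(pi/113))) = 113*cos(pi/113)/(cos(pi/113) + 1) = ϑ(G).
≈ 56.4891 (to 4 d.p.).
Check 56 ≤ 113*cos(pi/113)/(cos(pi/113) + 1) ≤ 57: both strict.

113*cos(pi/113)/(cos(pi/113) + 1)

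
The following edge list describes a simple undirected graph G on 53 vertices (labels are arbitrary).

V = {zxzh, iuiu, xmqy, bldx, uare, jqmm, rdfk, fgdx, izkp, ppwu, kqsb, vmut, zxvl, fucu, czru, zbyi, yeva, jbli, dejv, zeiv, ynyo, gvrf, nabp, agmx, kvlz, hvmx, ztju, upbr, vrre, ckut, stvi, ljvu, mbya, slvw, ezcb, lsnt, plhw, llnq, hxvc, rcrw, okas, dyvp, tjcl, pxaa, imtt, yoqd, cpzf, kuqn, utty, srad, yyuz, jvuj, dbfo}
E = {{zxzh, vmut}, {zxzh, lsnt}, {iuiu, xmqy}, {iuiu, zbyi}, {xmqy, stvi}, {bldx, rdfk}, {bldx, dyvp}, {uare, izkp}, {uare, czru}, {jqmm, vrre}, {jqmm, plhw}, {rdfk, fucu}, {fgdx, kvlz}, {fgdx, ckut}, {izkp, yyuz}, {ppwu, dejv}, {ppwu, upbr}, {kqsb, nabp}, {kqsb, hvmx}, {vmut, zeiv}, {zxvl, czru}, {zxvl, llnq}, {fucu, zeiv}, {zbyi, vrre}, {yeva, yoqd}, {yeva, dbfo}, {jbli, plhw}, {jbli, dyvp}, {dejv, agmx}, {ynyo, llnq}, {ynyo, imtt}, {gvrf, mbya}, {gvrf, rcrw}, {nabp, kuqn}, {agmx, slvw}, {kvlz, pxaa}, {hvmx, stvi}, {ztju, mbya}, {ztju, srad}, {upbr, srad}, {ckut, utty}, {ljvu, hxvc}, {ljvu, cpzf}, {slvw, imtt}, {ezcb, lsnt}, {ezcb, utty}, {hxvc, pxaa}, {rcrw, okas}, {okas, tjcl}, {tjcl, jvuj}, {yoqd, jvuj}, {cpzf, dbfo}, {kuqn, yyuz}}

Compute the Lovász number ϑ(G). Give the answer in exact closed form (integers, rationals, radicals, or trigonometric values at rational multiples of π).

53*cos(pi/53)/(cos(pi/53) + 1)

Vertex zxvl has 2 neighbors: czru, llnq.
N(imtt) = {ynyo, slvw}, |N(imtt)| = 2.
deg(dbfo) = 2; N(dbfo) = {yeva, cpzf}.
Vertex yeva has 2 neighbors: yoqd, dbfo.
53-vertex 2-regular graph: this is C_{53}, the 53-cycle.
The 27 distinct eigenvalues: [2.0, 1.986, 1.944, 1.875, 1.779, 1.659, 1.515, 1.35, 1.166, 0.966, 0.752, 0.527, 0.295, 0.059, -0.178, -0.412, -0.641, -0.86, -1.068, -1.26, -1.435, -1.59, -1.722, -1.83, -1.913, -1.968, -1.996].
With N=53: ϑ(G) = 53·(-(-1)*2*cos(pi/53))/(2−(-2*cos(pi/53))) = 53*cos(pi/53)/(cos(pi/53) + 1).
Numerically 26.476709.
Lovász sandwich 26 ≤ 53*cos(pi/53)/(cos(pi/53) + 1) ≤ 27: both strict.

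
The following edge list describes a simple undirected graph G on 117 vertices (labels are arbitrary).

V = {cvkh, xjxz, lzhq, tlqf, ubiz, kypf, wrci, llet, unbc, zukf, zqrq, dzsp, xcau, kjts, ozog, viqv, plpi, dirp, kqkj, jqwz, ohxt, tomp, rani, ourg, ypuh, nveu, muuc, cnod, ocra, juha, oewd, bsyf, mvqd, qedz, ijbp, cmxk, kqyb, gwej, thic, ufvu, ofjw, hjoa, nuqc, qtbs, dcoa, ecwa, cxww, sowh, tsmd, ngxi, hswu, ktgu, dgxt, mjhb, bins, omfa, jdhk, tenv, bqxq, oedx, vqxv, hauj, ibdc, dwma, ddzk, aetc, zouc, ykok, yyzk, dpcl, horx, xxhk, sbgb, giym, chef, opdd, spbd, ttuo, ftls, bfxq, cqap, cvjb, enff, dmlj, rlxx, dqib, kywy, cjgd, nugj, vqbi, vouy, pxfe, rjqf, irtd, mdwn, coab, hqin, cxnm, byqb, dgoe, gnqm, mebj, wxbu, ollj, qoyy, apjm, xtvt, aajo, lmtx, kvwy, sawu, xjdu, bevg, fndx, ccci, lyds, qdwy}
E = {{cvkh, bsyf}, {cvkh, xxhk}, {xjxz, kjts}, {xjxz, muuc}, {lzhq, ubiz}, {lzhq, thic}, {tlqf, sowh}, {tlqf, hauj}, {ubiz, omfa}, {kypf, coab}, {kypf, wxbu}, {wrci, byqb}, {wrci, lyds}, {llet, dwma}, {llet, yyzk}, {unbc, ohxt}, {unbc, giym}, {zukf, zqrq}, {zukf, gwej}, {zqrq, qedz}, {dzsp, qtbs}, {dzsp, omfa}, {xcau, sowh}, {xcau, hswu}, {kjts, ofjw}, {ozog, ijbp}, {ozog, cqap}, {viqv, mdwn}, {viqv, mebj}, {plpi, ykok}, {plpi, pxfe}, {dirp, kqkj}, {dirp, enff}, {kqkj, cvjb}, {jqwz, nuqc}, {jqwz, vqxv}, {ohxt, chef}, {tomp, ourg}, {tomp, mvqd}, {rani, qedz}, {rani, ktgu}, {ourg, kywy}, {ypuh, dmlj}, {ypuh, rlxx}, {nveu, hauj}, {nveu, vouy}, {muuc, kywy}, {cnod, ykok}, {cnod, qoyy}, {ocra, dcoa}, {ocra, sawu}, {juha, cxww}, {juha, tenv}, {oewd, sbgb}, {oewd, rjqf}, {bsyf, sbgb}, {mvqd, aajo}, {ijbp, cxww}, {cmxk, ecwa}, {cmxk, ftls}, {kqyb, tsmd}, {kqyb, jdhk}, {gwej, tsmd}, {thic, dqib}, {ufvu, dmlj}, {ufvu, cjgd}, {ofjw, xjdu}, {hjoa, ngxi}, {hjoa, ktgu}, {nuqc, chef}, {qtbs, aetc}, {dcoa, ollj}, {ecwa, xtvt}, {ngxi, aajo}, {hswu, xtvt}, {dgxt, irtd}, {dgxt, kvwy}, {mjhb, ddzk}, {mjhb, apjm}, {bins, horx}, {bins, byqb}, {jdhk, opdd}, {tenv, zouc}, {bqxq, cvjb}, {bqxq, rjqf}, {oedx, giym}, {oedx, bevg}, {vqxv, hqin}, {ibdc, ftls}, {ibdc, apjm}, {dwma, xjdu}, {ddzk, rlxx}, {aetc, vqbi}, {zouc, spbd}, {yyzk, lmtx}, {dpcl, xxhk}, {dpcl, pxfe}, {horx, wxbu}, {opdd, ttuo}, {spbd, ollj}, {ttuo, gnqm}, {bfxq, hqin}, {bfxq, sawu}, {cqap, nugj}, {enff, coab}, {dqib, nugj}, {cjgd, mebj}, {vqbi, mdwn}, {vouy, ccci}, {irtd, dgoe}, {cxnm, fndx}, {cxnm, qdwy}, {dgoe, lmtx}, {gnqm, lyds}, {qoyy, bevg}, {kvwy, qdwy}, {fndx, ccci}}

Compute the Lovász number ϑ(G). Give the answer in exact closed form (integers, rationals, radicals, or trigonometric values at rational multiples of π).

117*cos(pi/117)/(cos(pi/117) + 1)

Vertex kqyb has 2 neighbors: tsmd, jdhk.
N(sowh) = {tlqf, xcau}, |N(sowh)| = 2.
N(zqrq) = {zukf, qedz}, |N(zqrq)| = 2.
deg(hswu) = 2; N(hswu) = {xcau, xtvt}.
2-regular, N=117; a single 117-cycle (edge-transitive).
The 59 distinct eigenvalues: [2.0, 1.9971, 1.9885, 1.9741, 1.954, 1.9283, 1.8971, 1.8603, 1.8182, 1.7709, 1.7185, 1.6611, 1.5989, 1.5321, 1.4609, 1.3854, 1.306, 1.2228, 1.1361, 1.0461, 0.9531, 0.8574, 0.7592, 0.6587, 0.5564, 0.4525, 0.3473, 0.2411, 0.1342, 0.0269, -0.0805, -0.1877, -0.2943, -0.4001, -0.5047, -0.6078, -0.7092, -0.8086, -0.9056, -1.0, -1.0915, -1.1799, -1.2649, -1.3462, -1.4237, -1.497, -1.5661, -1.6306, -1.6904, -1.7453, -1.7952, -1.84, -1.8794, -1.9134, -1.9419, -1.9648, -1.982, -1.9935, -1.9993].
Lovász (edge-transitive): ϑ = −117·(-2*cos(pi/117))/((2)−(-2*cos(pi/117))) = 117*cos(pi/117)/(cos(pi/117) + 1).
Numerically 58.48945.
Sandwich: α(G)=58 ≤ ϑ(G)=117*cos(pi/117)/(cos(pi/117) + 1) ≤ χ(Ḡ)=59 (both strict).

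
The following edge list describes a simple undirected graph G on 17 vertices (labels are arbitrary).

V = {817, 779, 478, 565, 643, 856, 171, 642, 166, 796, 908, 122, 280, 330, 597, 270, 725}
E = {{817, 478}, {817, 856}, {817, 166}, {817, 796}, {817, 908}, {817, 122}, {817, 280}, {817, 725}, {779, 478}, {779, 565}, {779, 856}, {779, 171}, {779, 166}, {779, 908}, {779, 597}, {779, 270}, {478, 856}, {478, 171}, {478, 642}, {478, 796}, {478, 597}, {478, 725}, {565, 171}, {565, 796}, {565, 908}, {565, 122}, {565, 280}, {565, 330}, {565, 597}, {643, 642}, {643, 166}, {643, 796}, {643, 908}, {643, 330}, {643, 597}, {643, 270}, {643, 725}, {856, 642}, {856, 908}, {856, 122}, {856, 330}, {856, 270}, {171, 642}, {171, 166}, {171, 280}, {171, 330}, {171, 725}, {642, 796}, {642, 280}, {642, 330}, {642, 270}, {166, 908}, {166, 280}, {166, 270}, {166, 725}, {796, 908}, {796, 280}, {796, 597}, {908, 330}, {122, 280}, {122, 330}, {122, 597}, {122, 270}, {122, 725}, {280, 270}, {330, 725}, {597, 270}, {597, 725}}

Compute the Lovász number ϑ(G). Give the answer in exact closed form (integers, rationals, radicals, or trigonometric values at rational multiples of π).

sqrt(17)

deg(565) = 8; N(565) = {779, 171, 796, 908, 122, 280, 330, 597}.
N(643) = {642, 166, 796, 908, 330, 597, 270, 725}, |N(643)| = 8.
Vertex 817 has 8 neighbors: 478, 856, 166, 796, 908, 122, 280, 725.
deg(597) = 8; N(597) = {779, 478, 565, 643, 796, 122, 270, 725}.
Regular of degree 8 on 17 vertices: Paley(17): SR with (k,λ,μ)=(8,3,4).
The 3 distinct eigenvalues: [8.0, 1.562, -2.562].
λ_max=8, λ_min=-sqrt(17)/2 - 1/2; ϑ = −17·λ_min/(λ_max−λ_min) = sqrt(17).
= 4.123105626… (decimal).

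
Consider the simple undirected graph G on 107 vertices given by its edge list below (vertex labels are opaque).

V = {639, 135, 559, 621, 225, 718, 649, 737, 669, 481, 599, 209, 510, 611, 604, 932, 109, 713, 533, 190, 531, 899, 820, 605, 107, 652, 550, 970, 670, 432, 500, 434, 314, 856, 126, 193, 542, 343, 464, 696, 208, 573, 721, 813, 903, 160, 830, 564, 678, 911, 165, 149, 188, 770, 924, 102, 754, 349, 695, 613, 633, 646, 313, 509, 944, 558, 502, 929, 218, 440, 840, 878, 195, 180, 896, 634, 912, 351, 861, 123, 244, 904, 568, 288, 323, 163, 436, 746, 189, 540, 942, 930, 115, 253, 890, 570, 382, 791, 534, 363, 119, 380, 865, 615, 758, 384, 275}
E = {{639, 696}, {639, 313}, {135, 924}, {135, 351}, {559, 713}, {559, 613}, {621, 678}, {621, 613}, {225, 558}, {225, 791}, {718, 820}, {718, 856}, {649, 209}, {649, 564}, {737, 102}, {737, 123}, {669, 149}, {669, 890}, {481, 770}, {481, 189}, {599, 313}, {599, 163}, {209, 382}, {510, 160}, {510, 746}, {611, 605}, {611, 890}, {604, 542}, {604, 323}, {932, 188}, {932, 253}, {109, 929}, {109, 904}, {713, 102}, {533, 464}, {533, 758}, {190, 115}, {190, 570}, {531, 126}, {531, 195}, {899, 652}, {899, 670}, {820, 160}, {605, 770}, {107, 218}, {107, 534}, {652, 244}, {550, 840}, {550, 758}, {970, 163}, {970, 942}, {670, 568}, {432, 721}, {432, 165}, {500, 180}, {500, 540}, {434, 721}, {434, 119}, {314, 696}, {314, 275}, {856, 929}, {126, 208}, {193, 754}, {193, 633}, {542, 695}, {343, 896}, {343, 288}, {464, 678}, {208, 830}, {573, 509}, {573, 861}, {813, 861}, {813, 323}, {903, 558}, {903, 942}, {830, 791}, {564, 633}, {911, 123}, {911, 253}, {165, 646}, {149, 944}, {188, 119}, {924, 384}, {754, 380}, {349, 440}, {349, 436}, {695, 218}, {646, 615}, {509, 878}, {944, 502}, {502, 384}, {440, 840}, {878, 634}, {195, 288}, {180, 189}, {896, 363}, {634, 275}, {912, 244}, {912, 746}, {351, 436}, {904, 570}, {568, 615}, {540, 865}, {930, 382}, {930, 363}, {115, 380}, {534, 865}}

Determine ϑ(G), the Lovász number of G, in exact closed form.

deg(611) = 2; N(611) = {605, 890}.
Vertex 758 has 2 neighbors: 533, 550.
deg(840) = 2; N(840) = {550, 440}.
deg(313) = 2; N(313) = {639, 599}.
2-regular, N=107; a single 107-cycle (edge-transitive).
spec(A) ≈ [2.0, 1.996553, 1.986223, 1.969046, 1.945082, 1.914413, 1.877144, 1.833404, 1.783344, 1.727137, 1.664975, 1.597075, 1.523668, 1.44501, 1.36137, 1.273037, 1.180316, 1.083526, 0.983001, 0.879087, 0.772143, 0.662537, 0.550647, 0.43686, 0.321566, 0.205163, 0.088054, -0.02936, -0.146672, -0.263478, -0.379376, -0.493966, -0.606854, -0.717649, -0.825971, -0.931446, -1.033709, -1.132409, -1.227206, -1.317772, -1.403795, -1.484979, -1.561044, -1.631728, -1.696787, -1.755997, -1.809154, -1.856074, -1.896596, -1.930579, -1.957908, -1.978487, -1.992247, -1.999138] (distinct, 6 d.p.).
ϑ = −N·λ_min/(λ_max−λ_min) = −107·(-2*cos(pi/107))/(2−(-2*cos(pi/107))) = 107*cos(pi/107)/(cos(pi/107) + 1).
ϑ(G) ≈ 53.4884684.
Lovász sandwich 53 ≤ 107*cos(pi/107)/(cos(pi/107) + 1) ≤ 54: both strict.

107*cos(pi/107)/(cos(pi/107) + 1)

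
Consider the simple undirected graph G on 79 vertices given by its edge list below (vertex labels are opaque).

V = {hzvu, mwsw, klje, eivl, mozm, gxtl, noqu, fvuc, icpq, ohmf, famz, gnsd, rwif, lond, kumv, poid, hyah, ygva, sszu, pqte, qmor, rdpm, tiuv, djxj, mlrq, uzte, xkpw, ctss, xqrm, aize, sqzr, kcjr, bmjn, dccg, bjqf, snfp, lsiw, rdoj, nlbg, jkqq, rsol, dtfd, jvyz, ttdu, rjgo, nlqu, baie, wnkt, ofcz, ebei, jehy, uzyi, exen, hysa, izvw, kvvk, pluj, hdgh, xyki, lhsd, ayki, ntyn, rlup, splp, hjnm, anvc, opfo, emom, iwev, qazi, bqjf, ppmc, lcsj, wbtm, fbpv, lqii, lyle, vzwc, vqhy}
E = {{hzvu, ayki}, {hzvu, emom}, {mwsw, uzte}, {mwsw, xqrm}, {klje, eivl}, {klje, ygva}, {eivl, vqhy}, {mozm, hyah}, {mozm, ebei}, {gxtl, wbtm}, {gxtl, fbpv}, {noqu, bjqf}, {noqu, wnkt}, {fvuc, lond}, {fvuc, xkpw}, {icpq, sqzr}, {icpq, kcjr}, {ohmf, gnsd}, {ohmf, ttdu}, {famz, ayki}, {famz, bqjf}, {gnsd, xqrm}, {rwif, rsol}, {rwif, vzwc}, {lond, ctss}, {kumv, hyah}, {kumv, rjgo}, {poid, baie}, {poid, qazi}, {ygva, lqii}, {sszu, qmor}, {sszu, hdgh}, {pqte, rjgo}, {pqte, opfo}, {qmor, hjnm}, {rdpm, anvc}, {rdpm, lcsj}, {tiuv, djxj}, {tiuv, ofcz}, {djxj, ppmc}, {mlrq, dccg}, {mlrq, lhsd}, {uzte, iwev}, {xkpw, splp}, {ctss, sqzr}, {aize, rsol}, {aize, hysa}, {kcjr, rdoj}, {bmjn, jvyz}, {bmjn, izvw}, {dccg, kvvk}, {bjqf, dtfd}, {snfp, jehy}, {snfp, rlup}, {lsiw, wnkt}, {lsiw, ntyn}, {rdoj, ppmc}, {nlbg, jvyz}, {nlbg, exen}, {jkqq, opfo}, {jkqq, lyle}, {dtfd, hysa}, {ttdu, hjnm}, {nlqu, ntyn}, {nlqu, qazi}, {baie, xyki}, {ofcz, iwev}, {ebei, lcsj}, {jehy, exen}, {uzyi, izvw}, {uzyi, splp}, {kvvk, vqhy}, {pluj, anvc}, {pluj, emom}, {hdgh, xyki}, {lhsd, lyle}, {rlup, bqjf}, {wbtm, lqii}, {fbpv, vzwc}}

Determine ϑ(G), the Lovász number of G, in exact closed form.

N(djxj) = {tiuv, ppmc}, |N(djxj)| = 2.
Vertex jehy has 2 neighbors: snfp, exen.
Vertex sqzr has 2 neighbors: icpq, ctss.
N(lsiw) = {wnkt, ntyn}, |N(lsiw)| = 2.
Regular of degree 2 on 79 vertices: this is C_{79}, the 79-cycle.
A has 40 distinct eigenvalues ≈ [2.0, 1.993678, 1.974751, 1.943339, 1.89964, 1.843932, 1.776565, 1.697967, 1.608633, 1.509129, 1.400084, 1.282187, 1.156184, 1.022871, 0.883091, 0.737728, 0.587701, 0.433958, 0.277471, 0.11923, -0.039764, -0.198508, -0.355996, -0.511233, -0.663239, -0.811051, -0.953735, -1.09039, -1.22015, -1.342197, -1.455758, -1.560115, -1.654608, -1.738641, -1.811681, -1.873267, -1.92301, -1.960595, -1.985784, -1.998419].
Lovász (edge-transitive): ϑ = −79·(-2*cos(pi/79))/((2)−(-2*cos(pi/79))) = 79*cos(pi/79)/(cos(pi/79) + 1).
≈ 39.4843794 (to 7 d.p.).
Lovász sandwich 39 ≤ 79*cos(pi/79)/(cos(pi/79) + 1) ≤ 40: both strict.

79*cos(pi/79)/(cos(pi/79) + 1)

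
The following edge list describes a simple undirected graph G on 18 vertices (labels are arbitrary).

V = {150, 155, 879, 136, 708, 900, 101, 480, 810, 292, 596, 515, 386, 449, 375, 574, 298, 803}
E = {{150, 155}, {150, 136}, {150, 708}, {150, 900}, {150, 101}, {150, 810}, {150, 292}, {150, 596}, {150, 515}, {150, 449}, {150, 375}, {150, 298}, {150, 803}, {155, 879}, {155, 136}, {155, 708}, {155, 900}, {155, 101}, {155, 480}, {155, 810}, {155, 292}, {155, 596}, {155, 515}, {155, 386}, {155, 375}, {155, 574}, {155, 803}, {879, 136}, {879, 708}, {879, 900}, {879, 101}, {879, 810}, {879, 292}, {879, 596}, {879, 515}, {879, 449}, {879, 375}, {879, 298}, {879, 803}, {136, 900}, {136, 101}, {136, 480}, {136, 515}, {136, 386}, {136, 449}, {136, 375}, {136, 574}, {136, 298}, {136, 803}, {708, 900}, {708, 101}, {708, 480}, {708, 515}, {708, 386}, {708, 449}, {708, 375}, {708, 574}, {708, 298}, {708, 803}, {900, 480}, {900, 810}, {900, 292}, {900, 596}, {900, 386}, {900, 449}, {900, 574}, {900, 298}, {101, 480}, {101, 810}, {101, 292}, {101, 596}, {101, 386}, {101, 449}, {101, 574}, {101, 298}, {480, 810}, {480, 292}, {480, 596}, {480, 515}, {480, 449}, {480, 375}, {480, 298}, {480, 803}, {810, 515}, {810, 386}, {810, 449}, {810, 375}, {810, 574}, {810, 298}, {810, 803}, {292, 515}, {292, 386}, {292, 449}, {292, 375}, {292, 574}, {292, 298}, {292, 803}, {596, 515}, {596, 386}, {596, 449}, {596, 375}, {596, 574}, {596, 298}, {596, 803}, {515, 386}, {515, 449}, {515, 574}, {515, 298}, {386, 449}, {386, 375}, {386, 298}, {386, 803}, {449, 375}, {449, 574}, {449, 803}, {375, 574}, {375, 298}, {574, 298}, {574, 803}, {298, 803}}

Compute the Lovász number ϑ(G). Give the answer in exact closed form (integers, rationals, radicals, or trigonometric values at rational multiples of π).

5

N(136) = {150, 155, 879, 900, 101, 480, 515, 386, 449, 375, 574, 298, 803}, |N(136)| = 13.
N(900) = {150, 155, 879, 136, 708, 480, 810, 292, 596, 386, 449, 574, 298}, |N(900)| = 13.
N(386) = {155, 136, 708, 900, 101, 810, 292, 596, 515, 449, 375, 298, 803}, |N(386)| = 13.
Vertex 292 has 13 neighbors: 150, 155, 879, 900, 101, 480, 515, 386, 449, 375, 574, 298, 803.
Complete 4-partite, parts [5, 5, 5, 3]: perfect, ϑ = α = 5.
= 5.00000… (decimal).
Check 5 ≤ 5 ≤ 5: collapsed.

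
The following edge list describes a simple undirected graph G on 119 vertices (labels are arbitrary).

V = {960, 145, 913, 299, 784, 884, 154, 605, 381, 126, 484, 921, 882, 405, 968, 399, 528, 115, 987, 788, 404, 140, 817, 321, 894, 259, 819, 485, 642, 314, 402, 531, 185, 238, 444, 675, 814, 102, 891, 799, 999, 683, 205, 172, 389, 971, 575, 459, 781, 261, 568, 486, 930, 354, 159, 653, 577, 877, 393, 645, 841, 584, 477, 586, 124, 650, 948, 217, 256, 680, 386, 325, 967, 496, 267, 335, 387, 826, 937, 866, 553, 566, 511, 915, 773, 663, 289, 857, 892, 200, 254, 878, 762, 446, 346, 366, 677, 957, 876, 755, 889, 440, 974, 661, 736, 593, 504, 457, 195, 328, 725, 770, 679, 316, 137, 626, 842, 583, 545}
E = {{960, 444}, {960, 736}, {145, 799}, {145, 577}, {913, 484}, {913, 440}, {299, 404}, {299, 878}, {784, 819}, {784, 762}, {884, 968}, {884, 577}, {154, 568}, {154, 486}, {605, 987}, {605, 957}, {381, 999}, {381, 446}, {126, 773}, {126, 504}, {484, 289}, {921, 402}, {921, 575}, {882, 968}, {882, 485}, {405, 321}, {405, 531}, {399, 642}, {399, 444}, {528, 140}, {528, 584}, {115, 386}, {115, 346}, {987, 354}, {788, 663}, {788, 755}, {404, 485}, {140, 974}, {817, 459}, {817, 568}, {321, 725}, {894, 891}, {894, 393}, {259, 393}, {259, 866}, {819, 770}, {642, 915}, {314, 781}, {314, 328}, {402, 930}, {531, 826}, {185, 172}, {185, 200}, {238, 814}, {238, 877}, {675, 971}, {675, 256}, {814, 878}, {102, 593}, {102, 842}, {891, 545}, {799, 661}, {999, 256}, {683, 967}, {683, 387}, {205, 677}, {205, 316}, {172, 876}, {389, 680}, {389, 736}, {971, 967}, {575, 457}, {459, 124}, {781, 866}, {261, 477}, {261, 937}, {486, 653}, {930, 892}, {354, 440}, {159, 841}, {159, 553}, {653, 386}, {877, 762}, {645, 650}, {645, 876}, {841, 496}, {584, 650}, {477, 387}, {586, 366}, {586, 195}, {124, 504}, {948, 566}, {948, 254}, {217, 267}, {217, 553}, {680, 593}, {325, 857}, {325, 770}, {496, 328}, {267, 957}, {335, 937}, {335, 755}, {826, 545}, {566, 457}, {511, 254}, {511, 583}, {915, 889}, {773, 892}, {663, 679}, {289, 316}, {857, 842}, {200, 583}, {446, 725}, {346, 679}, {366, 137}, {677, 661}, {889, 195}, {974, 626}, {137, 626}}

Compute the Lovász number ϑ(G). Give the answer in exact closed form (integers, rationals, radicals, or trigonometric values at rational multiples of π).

119*cos(pi/119)/(cos(pi/119) + 1)

deg(773) = 2; N(773) = {126, 892}.
Vertex 185 has 2 neighbors: 172, 200.
N(915) = {642, 889}, |N(915)| = 2.
deg(354) = 2; N(354) = {987, 440}.
Every vertex has degree 2 (N=119); this is C_{119}, the 119-cycle.
The 60 distinct eigenvalues: [2.0, 1.99721, 1.98886, 1.97496, 1.95556, 1.93071, 1.90047, 1.86494, 1.82422, 1.7784, 1.72763, 1.67205, 1.6118, 1.54707, 1.47802, 1.40485, 1.32776, 1.24698, 1.16272, 1.07522, 0.98472, 0.89148, 0.79575, 0.6978, 0.59791, 0.49636, 0.39342, 0.28938, 0.18454, 0.07918, -0.0264, -0.1319, -0.23704, -0.34152, -0.44504, -0.54733, -0.64808, -0.74704, -0.84391, -0.93843, -1.03033, -1.11936, -1.20527, -1.28782, -1.36678, -1.44194, -1.51307, -1.57999, -1.6425, -1.70043, -1.75363, -1.80194, -1.84522, -1.88337, -1.91626, -1.94381, -1.96595, -1.9826, -1.99373, -1.9993].
With N=119: ϑ(G) = 119·(-(-1)*2*cos(pi/119))/(2−(-2*cos(pi/119))) = 119*cos(pi/119)/(cos(pi/119) + 1).
Numerically 59.489631564.
Lovász sandwich 59 ≤ 119*cos(pi/119)/(cos(pi/119) + 1) ≤ 60: both strict.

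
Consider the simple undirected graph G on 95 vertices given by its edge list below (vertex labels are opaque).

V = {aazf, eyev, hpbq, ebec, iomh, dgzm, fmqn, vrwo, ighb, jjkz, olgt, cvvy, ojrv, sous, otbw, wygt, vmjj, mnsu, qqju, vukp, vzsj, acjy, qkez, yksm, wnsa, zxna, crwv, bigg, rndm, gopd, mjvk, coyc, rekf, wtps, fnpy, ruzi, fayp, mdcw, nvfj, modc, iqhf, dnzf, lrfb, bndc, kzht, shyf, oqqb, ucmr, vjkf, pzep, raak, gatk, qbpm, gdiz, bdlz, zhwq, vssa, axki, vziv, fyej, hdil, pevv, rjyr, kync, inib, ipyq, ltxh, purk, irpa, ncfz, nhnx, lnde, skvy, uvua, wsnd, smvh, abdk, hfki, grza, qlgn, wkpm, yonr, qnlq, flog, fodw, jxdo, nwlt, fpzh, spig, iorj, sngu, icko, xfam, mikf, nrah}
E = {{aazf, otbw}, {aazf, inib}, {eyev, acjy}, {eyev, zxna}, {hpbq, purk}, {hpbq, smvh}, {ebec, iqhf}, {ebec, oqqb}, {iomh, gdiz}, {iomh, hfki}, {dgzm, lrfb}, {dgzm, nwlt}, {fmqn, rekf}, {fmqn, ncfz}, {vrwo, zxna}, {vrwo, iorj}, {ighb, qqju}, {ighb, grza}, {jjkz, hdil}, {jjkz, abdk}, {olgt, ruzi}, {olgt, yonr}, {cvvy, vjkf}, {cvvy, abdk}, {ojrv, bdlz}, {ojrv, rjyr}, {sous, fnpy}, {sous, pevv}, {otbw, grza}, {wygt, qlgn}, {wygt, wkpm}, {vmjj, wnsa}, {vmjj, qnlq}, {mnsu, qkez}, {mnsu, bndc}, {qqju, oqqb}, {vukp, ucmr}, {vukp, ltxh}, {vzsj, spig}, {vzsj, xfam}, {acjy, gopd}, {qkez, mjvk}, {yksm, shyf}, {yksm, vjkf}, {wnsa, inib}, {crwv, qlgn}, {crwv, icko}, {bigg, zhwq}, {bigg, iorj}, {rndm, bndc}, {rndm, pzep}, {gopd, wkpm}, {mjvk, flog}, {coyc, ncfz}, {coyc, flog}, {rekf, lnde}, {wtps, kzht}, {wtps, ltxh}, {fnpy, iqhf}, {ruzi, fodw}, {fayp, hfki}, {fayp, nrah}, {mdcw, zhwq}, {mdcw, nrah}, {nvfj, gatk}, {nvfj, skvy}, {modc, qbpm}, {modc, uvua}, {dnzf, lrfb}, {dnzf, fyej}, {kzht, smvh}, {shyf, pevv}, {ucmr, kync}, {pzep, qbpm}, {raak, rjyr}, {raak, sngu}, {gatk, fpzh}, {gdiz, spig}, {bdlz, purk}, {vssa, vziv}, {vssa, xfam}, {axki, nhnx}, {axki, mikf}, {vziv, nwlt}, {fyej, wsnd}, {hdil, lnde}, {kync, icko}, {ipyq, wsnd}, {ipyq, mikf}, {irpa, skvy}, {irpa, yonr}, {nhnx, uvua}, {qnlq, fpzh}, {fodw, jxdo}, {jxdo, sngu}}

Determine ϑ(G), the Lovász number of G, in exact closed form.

N(ruzi) = {olgt, fodw}, |N(ruzi)| = 2.
deg(qkez) = 2; N(qkez) = {mnsu, mjvk}.
deg(ltxh) = 2; N(ltxh) = {vukp, wtps}.
deg(eyev) = 2; N(eyev) = {acjy, zxna}.
G on 95 vertices is 2-regular; the odd cycle C_{95}.
A has 48 distinct eigenvalues ≈ [2.0, 1.99563, 1.98253, 1.96076, 1.93042, 1.89163, 1.84458, 1.78946, 1.72651, 1.65602, 1.57828, 1.49364, 1.40247, 1.30517, 1.20216, 1.0939, 0.98085, 0.86351, 0.74239, 0.61803, 0.49097, 0.36176, 0.23097, 0.09917, -0.03307, -0.16516, -0.29653, -0.4266, -0.55481, -0.68059, -0.80339, -0.92268, -1.03794, -1.14866, -1.25435, -1.35456, -1.44885, -1.5368, -1.61803, -1.69219, -1.75895, -1.81801, -1.86913, -1.91207, -1.94665, -1.97272, -1.99017, -1.99891].
−95·(-2*cos(pi/95)) / ((2)−(-2*cos(pi/95))) = 95*cos(pi/95)/(cos(pi/95) + 1) = ϑ(G).
≈ 47.48701131 (to 8 d.p.).
Check 47 ≤ 95*cos(pi/95)/(cos(pi/95) + 1) ≤ 48: both strict.

95*cos(pi/95)/(cos(pi/95) + 1)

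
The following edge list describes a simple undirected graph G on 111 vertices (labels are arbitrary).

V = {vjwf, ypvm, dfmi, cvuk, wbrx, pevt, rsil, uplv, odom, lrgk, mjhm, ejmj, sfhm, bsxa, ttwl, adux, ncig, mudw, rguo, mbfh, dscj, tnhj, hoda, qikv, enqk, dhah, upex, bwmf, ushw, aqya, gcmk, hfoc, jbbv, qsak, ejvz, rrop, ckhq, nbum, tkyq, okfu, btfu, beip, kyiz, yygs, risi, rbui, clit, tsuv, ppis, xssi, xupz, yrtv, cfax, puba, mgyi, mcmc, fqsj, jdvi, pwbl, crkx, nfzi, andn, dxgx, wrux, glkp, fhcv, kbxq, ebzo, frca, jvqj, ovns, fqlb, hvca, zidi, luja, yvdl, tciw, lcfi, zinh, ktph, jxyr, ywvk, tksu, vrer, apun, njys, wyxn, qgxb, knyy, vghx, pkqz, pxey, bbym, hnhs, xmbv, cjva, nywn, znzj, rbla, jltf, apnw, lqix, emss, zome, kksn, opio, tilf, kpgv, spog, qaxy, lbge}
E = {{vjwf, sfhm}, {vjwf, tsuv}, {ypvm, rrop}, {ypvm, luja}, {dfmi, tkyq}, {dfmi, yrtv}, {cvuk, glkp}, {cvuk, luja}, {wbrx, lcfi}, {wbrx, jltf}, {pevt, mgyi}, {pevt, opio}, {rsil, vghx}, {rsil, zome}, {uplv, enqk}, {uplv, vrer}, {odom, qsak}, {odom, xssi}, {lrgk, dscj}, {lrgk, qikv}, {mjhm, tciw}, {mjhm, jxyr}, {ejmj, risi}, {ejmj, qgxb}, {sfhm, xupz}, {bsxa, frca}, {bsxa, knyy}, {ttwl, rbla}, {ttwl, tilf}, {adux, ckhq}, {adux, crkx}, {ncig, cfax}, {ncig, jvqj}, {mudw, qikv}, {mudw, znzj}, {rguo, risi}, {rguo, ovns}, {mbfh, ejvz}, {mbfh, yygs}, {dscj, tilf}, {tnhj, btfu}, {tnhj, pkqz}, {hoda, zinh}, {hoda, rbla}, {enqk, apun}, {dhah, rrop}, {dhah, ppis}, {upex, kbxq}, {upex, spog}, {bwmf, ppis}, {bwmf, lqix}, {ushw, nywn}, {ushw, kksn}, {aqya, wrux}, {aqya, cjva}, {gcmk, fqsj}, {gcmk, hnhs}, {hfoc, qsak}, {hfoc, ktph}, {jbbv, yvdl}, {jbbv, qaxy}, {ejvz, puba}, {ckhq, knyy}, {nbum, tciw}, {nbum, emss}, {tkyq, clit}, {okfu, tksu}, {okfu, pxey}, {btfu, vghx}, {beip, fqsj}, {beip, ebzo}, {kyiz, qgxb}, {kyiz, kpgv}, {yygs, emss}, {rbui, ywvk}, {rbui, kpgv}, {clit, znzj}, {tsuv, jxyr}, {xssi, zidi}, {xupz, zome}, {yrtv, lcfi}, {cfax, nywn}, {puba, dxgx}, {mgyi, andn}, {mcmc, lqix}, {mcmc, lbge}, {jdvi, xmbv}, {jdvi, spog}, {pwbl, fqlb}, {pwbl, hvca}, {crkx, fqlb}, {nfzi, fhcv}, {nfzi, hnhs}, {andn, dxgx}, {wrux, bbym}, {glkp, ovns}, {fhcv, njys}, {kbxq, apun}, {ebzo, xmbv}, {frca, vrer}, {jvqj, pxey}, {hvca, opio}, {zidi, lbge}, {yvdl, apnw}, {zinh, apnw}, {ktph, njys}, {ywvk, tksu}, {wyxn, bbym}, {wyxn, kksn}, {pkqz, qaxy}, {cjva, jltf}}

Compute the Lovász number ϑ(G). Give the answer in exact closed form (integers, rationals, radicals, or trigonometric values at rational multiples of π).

111*cos(pi/111)/(cos(pi/111) + 1)

Vertex mbfh has 2 neighbors: ejvz, yygs.
Vertex dxgx has 2 neighbors: puba, andn.
N(tciw) = {mjhm, nbum}, |N(tciw)| = 2.
deg(nfzi) = 2; N(nfzi) = {fhcv, hnhs}.
deg(v) = 2 for all v (|V|=111); the odd cycle C_{111}.
A has 56 distinct eigenvalues ≈ [2.0, 1.997, 1.987, 1.971, 1.949, 1.92, 1.886, 1.845, 1.798, 1.746, 1.688, 1.625, 1.556, 1.482, 1.404, 1.321, 1.234, 1.143, 1.049, 0.951, 0.85, 0.746, 0.64, 0.531, 0.421, 0.31, 0.198, 0.085, -0.028, -0.141, -0.254, -0.366, -0.477, -0.586, -0.693, -0.798, -0.9, -1.0, -1.096, -1.189, -1.278, -1.363, -1.444, -1.52, -1.591, -1.657, -1.718, -1.773, -1.822, -1.866, -1.904, -1.935, -1.961, -1.98, -1.993, -1.999].
−111·(-2*cos(pi/111)) / ((2)−(-2*cos(pi/111))) = 111*cos(pi/111)/(cos(pi/111) + 1) = ϑ(G).
= 55.4888841… (decimal).
Sandwich: α(G)=55 ≤ ϑ(G)=111*cos(pi/111)/(cos(pi/111) + 1) ≤ χ(Ḡ)=56 (both strict).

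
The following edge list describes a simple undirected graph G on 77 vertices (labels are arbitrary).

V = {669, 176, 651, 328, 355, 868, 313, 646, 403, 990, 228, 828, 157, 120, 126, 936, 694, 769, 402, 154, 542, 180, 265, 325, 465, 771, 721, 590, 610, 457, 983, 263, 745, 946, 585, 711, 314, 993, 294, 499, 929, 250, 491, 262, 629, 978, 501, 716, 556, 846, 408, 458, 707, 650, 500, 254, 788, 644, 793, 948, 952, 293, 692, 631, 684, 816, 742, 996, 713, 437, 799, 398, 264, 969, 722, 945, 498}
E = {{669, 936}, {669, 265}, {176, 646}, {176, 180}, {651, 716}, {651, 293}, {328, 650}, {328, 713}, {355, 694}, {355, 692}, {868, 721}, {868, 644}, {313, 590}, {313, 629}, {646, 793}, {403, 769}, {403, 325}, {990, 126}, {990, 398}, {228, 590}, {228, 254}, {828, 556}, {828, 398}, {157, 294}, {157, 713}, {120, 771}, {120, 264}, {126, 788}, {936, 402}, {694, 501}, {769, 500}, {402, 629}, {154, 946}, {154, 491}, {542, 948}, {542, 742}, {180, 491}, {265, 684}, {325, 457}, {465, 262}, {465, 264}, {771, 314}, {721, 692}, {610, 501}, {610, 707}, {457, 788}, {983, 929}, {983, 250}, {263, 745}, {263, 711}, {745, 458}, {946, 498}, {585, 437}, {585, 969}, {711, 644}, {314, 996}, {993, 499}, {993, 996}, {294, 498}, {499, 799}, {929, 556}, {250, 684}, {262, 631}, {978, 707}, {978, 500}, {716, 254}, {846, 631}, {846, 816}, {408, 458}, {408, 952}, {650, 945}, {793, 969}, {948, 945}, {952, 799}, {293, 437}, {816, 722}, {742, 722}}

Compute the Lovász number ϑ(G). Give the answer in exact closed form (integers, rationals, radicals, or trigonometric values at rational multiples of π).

77*cos(pi/77)/(cos(pi/77) + 1)

deg(500) = 2; N(500) = {769, 978}.
deg(707) = 2; N(707) = {610, 978}.
Vertex 491 has 2 neighbors: 154, 180.
deg(771) = 2; N(771) = {120, 314}.
2-regular, N=77; connected 2-regular on 77 ⇒ C_{77}.
spec(A) ≈ [2.0, 1.993, 1.973, 1.94, 1.894, 1.836, 1.765, 1.683, 1.589, 1.484, 1.37, 1.247, 1.115, 0.976, 0.831, 0.68, 0.524, 0.365, 0.204, 0.041, -0.122, -0.285, -0.445, -0.602, -0.756, -0.904, -1.047, -1.182, -1.31, -1.429, -1.538, -1.637, -1.725, -1.802, -1.867, -1.919, -1.959, -1.985, -1.998] (distinct, 3 d.p.).
λ_max=2, λ_min=-2*cos(pi/77); ϑ = −77·λ_min/(λ_max−λ_min) = 77*cos(pi/77)/(cos(pi/77) + 1).
= 38.483973469… (decimal).
α=38, χ(Ḡ)=39; ϑ=77*cos(pi/77)/(cos(pi/77) + 1) lies between (both strict).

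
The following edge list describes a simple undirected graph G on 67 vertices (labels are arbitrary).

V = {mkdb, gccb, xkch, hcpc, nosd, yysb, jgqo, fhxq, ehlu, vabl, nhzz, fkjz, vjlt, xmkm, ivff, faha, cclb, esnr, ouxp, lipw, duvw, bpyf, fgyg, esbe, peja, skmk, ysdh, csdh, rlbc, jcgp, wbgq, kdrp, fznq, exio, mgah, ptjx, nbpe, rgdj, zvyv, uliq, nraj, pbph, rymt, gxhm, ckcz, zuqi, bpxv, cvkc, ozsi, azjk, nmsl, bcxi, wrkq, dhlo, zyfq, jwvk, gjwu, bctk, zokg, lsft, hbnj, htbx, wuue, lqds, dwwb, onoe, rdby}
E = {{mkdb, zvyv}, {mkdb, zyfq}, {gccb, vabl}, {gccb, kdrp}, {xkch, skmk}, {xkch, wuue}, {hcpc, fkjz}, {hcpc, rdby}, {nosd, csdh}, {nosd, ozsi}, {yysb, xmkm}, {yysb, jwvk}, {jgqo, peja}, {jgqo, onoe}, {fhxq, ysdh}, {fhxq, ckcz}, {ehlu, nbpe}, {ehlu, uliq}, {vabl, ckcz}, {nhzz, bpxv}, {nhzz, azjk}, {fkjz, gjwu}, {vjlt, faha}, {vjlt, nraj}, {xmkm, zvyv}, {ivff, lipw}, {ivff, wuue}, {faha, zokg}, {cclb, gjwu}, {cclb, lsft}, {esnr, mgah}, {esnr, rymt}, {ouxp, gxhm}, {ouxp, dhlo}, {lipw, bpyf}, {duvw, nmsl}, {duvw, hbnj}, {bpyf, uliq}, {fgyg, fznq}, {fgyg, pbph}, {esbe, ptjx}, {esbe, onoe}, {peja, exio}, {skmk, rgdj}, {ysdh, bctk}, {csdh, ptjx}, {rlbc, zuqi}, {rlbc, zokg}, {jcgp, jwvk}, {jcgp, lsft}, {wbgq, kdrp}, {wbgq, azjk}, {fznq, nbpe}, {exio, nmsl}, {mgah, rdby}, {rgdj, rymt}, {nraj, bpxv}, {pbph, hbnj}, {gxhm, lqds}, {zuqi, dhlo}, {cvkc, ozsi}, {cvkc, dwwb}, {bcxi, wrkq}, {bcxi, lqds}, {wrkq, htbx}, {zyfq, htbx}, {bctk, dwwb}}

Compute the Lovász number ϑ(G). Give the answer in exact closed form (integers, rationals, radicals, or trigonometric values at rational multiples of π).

67*cos(pi/67)/(cos(pi/67) + 1)

Vertex fgyg has 2 neighbors: fznq, pbph.
N(ouxp) = {gxhm, dhlo}, |N(ouxp)| = 2.
N(ivff) = {lipw, wuue}, |N(ivff)| = 2.
N(peja) = {jgqo, exio}, |N(peja)| = 2.
67-vertex 2-regular graph: the odd cycle C_{67}.
spec(A) ≈ [2.0, 1.991, 1.965, 1.921, 1.861, 1.784, 1.692, 1.584, 1.463, 1.329, 1.183, 1.027, 0.862, 0.689, 0.51, 0.327, 0.141, -0.047, -0.234, -0.419, -0.6, -0.776, -0.945, -1.106, -1.257, -1.398, -1.525, -1.64, -1.74, -1.825, -1.893, -1.945, -1.98, -1.998] (distinct, 3 d.p.).
With N=67: ϑ(G) = 67·(-(-1)*2*cos(pi/67))/(2−(-2*cos(pi/67))) = 67*cos(pi/67)/(cos(pi/67) + 1).
ϑ(G) ≈ 33.481580.
Lovász sandwich 33 ≤ 67*cos(pi/67)/(cos(pi/67) + 1) ≤ 34: both strict.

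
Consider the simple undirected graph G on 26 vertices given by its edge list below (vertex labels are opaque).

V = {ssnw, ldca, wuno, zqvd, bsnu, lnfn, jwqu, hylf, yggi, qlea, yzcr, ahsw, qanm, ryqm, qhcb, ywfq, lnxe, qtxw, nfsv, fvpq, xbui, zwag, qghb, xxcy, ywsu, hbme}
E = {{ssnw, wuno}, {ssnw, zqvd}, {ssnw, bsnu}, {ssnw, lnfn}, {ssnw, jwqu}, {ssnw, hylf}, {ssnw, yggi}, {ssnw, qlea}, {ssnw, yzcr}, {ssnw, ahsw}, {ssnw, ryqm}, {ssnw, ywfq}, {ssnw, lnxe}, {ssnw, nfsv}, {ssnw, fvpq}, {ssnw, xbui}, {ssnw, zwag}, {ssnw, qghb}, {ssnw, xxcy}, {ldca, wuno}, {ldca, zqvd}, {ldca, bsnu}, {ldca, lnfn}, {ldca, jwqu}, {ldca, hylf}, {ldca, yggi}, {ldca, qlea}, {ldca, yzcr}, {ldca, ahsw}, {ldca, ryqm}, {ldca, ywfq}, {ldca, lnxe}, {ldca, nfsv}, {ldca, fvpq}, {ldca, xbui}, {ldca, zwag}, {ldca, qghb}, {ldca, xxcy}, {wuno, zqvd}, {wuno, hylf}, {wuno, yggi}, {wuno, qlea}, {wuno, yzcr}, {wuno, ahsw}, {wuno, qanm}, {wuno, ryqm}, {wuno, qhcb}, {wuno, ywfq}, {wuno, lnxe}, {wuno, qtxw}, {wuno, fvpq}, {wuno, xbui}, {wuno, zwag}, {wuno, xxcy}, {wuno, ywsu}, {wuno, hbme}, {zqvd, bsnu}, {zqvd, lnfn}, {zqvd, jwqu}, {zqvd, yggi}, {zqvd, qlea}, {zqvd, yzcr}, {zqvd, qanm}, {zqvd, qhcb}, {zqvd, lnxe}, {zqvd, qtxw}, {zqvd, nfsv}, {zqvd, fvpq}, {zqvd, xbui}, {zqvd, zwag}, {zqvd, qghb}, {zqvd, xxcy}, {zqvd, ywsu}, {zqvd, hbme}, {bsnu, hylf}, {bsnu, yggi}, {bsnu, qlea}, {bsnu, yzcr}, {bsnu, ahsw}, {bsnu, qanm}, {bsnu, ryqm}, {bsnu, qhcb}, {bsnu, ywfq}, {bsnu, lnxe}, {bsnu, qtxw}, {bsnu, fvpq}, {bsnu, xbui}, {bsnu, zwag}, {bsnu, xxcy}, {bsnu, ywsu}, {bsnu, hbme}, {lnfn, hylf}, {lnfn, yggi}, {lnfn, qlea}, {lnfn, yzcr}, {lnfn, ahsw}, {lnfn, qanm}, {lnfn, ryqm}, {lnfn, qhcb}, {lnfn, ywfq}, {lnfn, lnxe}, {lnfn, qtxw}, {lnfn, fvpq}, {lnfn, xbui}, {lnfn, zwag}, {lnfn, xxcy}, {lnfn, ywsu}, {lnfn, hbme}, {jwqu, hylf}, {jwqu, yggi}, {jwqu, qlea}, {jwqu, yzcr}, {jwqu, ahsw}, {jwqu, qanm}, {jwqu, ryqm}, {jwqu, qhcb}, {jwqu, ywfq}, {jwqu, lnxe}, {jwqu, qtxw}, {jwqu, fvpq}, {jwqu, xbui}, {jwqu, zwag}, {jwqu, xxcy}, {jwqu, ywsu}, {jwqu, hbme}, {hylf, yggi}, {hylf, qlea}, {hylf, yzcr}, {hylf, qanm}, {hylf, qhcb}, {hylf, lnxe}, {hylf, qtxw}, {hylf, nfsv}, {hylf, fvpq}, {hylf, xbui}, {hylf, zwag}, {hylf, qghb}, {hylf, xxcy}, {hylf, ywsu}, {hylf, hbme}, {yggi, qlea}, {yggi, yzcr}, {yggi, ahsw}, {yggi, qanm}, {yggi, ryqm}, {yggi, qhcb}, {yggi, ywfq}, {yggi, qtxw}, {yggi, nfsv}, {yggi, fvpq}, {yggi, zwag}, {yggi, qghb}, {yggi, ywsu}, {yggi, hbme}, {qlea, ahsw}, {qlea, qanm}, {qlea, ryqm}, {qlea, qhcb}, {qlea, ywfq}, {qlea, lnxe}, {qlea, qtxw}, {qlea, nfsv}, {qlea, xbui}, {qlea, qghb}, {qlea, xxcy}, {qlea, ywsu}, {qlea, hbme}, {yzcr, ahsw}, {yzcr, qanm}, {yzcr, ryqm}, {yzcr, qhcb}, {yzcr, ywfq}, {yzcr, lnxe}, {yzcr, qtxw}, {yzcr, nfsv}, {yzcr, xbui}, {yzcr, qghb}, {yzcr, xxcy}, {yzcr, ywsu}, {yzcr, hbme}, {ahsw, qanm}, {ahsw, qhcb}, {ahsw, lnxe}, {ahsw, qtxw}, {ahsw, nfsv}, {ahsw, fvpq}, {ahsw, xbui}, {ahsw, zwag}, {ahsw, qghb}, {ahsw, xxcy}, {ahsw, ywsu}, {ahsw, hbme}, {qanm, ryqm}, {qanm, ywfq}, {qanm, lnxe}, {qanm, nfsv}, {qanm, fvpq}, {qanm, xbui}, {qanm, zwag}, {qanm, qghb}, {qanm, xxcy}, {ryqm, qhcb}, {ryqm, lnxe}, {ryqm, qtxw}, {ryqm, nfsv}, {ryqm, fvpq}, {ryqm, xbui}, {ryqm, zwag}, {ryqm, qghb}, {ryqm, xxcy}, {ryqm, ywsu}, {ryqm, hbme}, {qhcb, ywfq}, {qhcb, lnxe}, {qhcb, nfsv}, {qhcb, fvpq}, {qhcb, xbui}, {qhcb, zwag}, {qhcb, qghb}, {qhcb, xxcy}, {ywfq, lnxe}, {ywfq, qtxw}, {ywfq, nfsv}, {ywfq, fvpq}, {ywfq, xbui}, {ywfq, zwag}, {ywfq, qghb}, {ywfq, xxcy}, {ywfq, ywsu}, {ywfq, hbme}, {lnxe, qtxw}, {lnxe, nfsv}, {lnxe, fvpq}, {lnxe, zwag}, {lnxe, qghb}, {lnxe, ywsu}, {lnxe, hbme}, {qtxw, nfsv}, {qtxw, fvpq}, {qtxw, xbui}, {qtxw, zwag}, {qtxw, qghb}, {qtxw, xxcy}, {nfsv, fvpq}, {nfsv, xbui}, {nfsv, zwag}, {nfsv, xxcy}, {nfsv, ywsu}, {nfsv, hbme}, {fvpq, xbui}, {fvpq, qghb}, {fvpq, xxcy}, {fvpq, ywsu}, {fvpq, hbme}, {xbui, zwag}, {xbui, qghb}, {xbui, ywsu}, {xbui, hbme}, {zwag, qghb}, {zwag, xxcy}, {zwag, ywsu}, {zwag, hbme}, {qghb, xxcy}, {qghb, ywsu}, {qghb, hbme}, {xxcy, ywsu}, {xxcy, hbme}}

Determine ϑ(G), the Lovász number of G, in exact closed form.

7

N(ldca) = {wuno, zqvd, bsnu, lnfn, jwqu, hylf, yggi, qlea, yzcr, ahsw, ryqm, ywfq, lnxe, nfsv, fvpq, xbui, zwag, qghb, xxcy}, |N(ldca)| = 19.
Vertex zwag has 22 neighbors: ssnw, ldca, wuno, zqvd, bsnu, lnfn, jwqu, hylf, yggi, ahsw, qanm, ryqm, qhcb, ywfq, lnxe, qtxw, nfsv, xbui, qghb, xxcy, ywsu, hbme.
Vertex qanm has 19 neighbors: wuno, zqvd, bsnu, lnfn, jwqu, hylf, yggi, qlea, yzcr, ahsw, ryqm, ywfq, lnxe, nfsv, fvpq, xbui, zwag, qghb, xxcy.
Vertex qlea has 22 neighbors: ssnw, ldca, wuno, zqvd, bsnu, lnfn, jwqu, hylf, yggi, ahsw, qanm, ryqm, qhcb, ywfq, lnxe, qtxw, nfsv, xbui, qghb, xxcy, ywsu, hbme.
K_{7,6,5,4,4} (perfect); ϑ(G) = α(G) = max{7,6,5,4,4} = 7.
Numerically 7.0000.
Check 7 ≤ 7 ≤ 7: collapsed.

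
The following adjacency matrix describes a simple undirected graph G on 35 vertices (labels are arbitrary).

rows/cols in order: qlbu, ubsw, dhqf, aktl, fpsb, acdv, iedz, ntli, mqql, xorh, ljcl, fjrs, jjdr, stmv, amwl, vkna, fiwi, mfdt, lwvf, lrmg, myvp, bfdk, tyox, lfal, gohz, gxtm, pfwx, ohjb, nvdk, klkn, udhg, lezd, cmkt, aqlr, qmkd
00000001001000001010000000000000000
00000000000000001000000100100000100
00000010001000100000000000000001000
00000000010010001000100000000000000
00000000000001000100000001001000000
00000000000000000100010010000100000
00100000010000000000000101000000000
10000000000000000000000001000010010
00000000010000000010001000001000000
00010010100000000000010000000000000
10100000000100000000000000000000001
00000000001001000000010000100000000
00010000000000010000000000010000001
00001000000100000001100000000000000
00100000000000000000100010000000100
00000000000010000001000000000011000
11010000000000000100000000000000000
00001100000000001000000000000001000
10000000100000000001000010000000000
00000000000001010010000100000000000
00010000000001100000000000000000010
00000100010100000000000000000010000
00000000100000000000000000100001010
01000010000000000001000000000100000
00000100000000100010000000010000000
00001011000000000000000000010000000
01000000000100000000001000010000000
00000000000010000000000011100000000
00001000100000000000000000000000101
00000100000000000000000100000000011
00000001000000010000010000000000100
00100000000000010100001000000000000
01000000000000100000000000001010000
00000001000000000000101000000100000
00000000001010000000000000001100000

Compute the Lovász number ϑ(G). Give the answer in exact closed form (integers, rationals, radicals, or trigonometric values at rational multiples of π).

15

Vertex lezd has 4 neighbors: dhqf, vkna, mfdt, tyox.
deg(udhg) = 4; N(udhg) = {ntli, vkna, bfdk, cmkt}.
Vertex amwl has 4 neighbors: dhqf, myvp, gohz, cmkt.
Vertex cmkt has 4 neighbors: ubsw, amwl, nvdk, udhg.
35-vertex 4-regular graph: this is K(7,3), the Kneser graph.
spec(A) ≈ [4.0, 2.0, -1.0, -3.0] (distinct, 3 d.p.).
λ_max=4, λ_min=-3; ϑ = −35·λ_min/(λ_max−λ_min) = 15.
Numerically 15.0000.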